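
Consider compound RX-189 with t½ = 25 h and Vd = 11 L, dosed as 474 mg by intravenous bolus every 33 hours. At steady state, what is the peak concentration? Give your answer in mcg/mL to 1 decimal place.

k = ln2/t½ = ln2/25 ≈ 0.027726 h⁻¹; fraction remaining f = e^(−kτ) = e^(−0.027726×33) ≈ 0.4005.
Accumulation ratio R = 1/(1 − f) ≈ 1/0.5995 ≈ 1.6681.
Single-dose peak C₀ = D/Vd = 474/11 ≈ 43.091 mcg/mL.
Cmax,ss = C₀/(1 − f) ≈ 43.091/0.5995 ≈ 71.878 mcg/mL.

71.9 mcg/mL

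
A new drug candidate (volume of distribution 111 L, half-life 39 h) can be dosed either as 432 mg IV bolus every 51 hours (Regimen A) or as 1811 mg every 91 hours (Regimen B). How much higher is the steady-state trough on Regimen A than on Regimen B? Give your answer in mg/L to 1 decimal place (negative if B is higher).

-1.4 mg/L

Regimen A: f = (1/2)^(51/39) ≈ 0.4040; Cmin,ss = (432/111)·f/(1−f) ≈ 2.638 mg/L.
Regimen B: f = (1/2)^(91/39) ≈ 0.1984; Cmin,ss = (1811/111)·f/(1−f) ≈ 4.038 mg/L.
Difference ≈ 2.638 − 4.038 ≈ -1.400 mg/L.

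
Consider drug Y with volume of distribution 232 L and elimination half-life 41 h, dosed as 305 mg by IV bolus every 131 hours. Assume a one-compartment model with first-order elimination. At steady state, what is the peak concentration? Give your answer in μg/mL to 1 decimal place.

1.5 μg/mL

k = ln2/t½ = ln2/41 ≈ 0.016906 h⁻¹; fraction remaining f = e^(−kτ) = e^(−0.016906×131) ≈ 0.1092.
Accumulation ratio R = 1/(1 − f) ≈ 1/0.8908 ≈ 1.1226.
Single-dose peak C₀ = D/Vd = 305/232 ≈ 1.315 μg/mL.
Cmax,ss = C₀/(1 − f) ≈ 1.315/0.8908 ≈ 1.476 μg/mL.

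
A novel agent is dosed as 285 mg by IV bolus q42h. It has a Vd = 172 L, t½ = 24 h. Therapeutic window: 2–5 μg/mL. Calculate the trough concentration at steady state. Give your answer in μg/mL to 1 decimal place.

0.7 μg/mL

k = ln2/t½ = ln2/24 ≈ 0.028881 h⁻¹; fraction remaining f = e^(−kτ) = e^(−0.028881×42) ≈ 0.2973.
At steady state, accumulation factor R = 1/(1 − e^(−kτ)) ≈ 1.4231.
Single-dose peak C₀ = D/Vd = 285/172 ≈ 1.657 μg/mL.
Cmax,ss = C₀/(1 − f) ≈ 1.657/0.7027 ≈ 2.358 μg/mL.
Steady-state trough Cmin,ss = Cmax,ss·f ≈ 2.358 × 0.2973 ≈ 0.701 μg/mL.
Trough 0.7 μg/mL vs MEC 2 μg/mL: subtherapeutic.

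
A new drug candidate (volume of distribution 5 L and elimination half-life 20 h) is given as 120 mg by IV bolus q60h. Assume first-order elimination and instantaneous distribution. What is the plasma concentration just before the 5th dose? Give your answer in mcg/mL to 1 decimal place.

f = (1/2)^(τ/t½) = (1/2)^(60/20) ≈ 0.1250.
C₀ = D/Vd = 120/5 ≈ 24.000 mcg/mL.
Before the 5th dose, 4 doses have been given. Superposition: Cmin = C₀·(f + f² + … + f^4).
≈ 24.000 × (0.1250 + 0.0156 + 0.0020 + 0.0002) ≈ 24.000 × 0.1428 ≈ 3.427 mcg/mL.

3.4 mcg/mL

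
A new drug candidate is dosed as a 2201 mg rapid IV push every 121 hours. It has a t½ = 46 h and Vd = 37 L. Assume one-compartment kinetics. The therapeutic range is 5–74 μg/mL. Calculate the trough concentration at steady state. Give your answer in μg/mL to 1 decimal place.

11.5 μg/mL

τ/t½ = 121/46 ≈ 2.6304, so fraction remaining f = (1/2)^(121/46) ≈ 0.1615.
At steady state, accumulation factor R = 1/(1 − e^(−kτ)) ≈ 1.1926.
Single-dose peak C₀ = D/Vd = 2201/37 ≈ 59.486 μg/mL.
Cmax,ss = C₀/(1 − f) ≈ 59.486/0.8385 ≈ 70.943 μg/mL.
One interval later, Cmin,ss = Cmax,ss·e^(−kτ) ≈ 70.943 × 0.1615 ≈ 11.457 μg/mL.
Trough 11.5 μg/mL vs MEC 5 μg/mL: adequate.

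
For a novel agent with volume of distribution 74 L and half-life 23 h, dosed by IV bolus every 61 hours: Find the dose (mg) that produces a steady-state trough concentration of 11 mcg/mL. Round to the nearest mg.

τ/t½ = 61/23 ≈ 2.6522, so f = (1/2)^(61/23) ≈ 0.159080.
Cmin,ss = (D/Vd)·f/(1−f), so D = Cmin,ss·Vd·(1−f)/f.
D = 11 × 74 × (1−f)/f ≈ 11 × 74 × 5.28615 ≈ 4302.93 mg.

4303 mg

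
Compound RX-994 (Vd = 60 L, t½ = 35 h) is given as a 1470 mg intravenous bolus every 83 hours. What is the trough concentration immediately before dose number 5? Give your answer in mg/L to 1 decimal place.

f = (1/2)^(τ/t½) = (1/2)^(83/35) ≈ 0.1933.
C₀ = D/Vd = 1470/60 ≈ 24.500 mg/L.
Before the 5th dose, 4 doses have been given. Superposition: Cmin = C₀·(f + f² + … + f^4).
≈ 24.500 × (0.1933 + 0.0374 + 0.0072 + 0.0014) ≈ 24.500 × 0.2393 ≈ 5.863 mg/L.

5.9 mg/L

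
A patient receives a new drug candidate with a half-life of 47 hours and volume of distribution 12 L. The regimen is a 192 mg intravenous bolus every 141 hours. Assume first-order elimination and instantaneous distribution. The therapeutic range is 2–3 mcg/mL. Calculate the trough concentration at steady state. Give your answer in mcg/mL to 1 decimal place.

τ = 141 h = 3 half-lives, so f = (1/2)^3 = 0.125.
Accumulation ratio R = 1/(1 − f) = 1/0.875 = 8/7.
Single-dose peak C₀ = D/Vd = 192/12 = 16 mcg/mL.
Steady-state peak Cmax,ss = C₀·R = 16 × 8/7 ≈ 18.286 mcg/mL.
Steady-state trough Cmin,ss = Cmax,ss·f ≈ 18.286 × 0.125 ≈ 2.286 mcg/mL.
Trough 2.3 mcg/mL vs MEC 2 mcg/mL: adequate.

2.3 mcg/mL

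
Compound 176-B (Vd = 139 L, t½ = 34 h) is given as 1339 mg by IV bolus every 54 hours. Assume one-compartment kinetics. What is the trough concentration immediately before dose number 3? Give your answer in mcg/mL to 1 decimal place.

f = (1/2)^(τ/t½) = (1/2)^(54/34) ≈ 0.3326.
C₀ = D/Vd = 1339/139 ≈ 9.633 mcg/mL.
Before the 3rd dose, 2 doses have been given. Superposition: Cmin = C₀·(f + f²).
≈ 9.633 × (0.3326 + 0.1106) ≈ 9.633 × 0.4432 ≈ 4.269 mcg/mL.

4.3 mcg/mL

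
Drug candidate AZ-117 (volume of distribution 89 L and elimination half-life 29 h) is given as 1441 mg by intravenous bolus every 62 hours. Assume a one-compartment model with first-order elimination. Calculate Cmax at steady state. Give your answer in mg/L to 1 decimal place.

k = ln2/t½ = ln2/29 ≈ 0.023902 h⁻¹; fraction remaining f = e^(−kτ) = e^(−0.023902×62) ≈ 0.2272.
At steady state, accumulation factor R = 1/(1 − e^(−kτ)) ≈ 1.2940.
Each bolus raises the concentration by D/Vd = 1441/89 ≈ 16.191 mg/L.
Steady-state peak Cmax,ss = C₀·R ≈ 16.191 × 1.2940 ≈ 20.951 mg/L.

21.0 mg/L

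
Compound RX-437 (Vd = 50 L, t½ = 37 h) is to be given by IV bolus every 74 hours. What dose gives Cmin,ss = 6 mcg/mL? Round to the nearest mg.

τ/t½ = 74/37 ≈ 2, so f = (1/2)^(74/37) ≈ 0.250000.
Cmin,ss = (D/Vd)·f/(1−f), so D = Cmin,ss·Vd·(1−f)/f.
D = 6 × 50 × (1−f)/f ≈ 6 × 50 × 3.00000 ≈ 900.00 mg.

900 mg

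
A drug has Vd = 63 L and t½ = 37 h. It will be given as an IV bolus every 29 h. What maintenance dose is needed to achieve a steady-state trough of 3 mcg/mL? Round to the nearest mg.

τ/t½ = 29/37 ≈ 0.78378, so f = (1/2)^(29/37) ≈ 0.580841.
Cmin,ss = (D/Vd)·f/(1−f), so D = Cmin,ss·Vd·(1−f)/f.
D = 3 × 63 × (1−f)/f ≈ 3 × 63 × 0.72164 ≈ 136.39 mg.

136 mg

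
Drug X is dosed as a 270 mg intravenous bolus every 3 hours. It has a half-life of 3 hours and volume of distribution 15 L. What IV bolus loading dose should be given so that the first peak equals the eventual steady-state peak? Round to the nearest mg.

f = (1/2)^(3/3) ≈ 0.500000; accumulation ratio R = 1/(1−f) ≈ 2.00000.
Loading dose to hit Cmax,ss on first dose: D_load = D_maint·R ≈ 270 × 2.00000 ≈ 540.00 mg.

540 mg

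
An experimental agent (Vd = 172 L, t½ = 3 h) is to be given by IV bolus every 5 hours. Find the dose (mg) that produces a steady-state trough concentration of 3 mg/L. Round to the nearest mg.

1122 mg

τ/t½ = 5/3 ≈ 1.6667, so f = (1/2)^(5/3) ≈ 0.314980.
Cmin,ss = (D/Vd)·f/(1−f), so D = Cmin,ss·Vd·(1−f)/f.
D = 3 × 172 × (1−f)/f ≈ 3 × 172 × 2.17480 ≈ 1122.20 mg.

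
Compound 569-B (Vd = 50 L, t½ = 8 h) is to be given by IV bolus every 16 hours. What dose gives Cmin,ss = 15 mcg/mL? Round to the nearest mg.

τ/t½ = 16/8 ≈ 2, so f = (1/2)^(16/8) ≈ 0.250000.
Cmin,ss = (D/Vd)·f/(1−f), so D = Cmin,ss·Vd·(1−f)/f.
D = 15 × 50 × (1−f)/f ≈ 15 × 50 × 3.00000 ≈ 2250.00 mg.

2250 mg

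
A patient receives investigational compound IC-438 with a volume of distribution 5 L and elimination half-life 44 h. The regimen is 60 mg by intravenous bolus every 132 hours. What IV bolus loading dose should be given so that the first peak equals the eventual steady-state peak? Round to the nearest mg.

f = (1/2)^(132/44) ≈ 0.125000; accumulation ratio R = 1/(1−f) ≈ 1.14286.
Loading dose to hit Cmax,ss on first dose: D_load = D_maint·R ≈ 60 × 1.14286 ≈ 68.57 mg.

69 mg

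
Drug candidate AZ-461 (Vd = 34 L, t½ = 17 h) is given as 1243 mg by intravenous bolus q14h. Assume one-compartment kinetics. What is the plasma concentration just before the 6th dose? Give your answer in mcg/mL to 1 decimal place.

f = (1/2)^(τ/t½) = (1/2)^(14/17) ≈ 0.5651.
C₀ = D/Vd = 1243/34 ≈ 36.559 mcg/mL.
Before the 6th dose, 5 doses have been given. Superposition: Cmin = C₀·(f + f² + … + f^5).
≈ 36.559 × (0.5651 + 0.3193 + 0.1805 + 0.1020 + 0.0576) ≈ 36.559 × 1.2245 ≈ 44.766 mcg/mL.

44.8 mcg/mL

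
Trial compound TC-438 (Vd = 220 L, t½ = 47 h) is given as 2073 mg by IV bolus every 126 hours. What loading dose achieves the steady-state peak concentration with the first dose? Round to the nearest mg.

2456 mg

f = (1/2)^(126/47) ≈ 0.155949; accumulation ratio R = 1/(1−f) ≈ 1.18476.
Loading dose to hit Cmax,ss on first dose: D_load = D_maint·R ≈ 2073 × 1.18476 ≈ 2456.01 mg.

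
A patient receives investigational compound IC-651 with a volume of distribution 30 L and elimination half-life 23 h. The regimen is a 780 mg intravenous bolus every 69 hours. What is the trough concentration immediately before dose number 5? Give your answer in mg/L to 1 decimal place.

3.7 mg/L

f = (1/2)^(τ/t½) = (1/2)^(69/23) ≈ 0.1250.
C₀ = D/Vd = 780/30 ≈ 26.000 mg/L.
Before the 5th dose, 4 doses have been given. Superposition: Cmin = C₀·(f + f² + … + f^4).
≈ 26.000 × (0.1250 + 0.0156 + 0.0020 + 0.0002) ≈ 26.000 × 0.1428 ≈ 3.713 mg/L.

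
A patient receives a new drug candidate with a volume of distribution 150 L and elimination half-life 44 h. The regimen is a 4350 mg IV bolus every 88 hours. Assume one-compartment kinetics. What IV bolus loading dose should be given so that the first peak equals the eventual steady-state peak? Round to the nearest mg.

f = (1/2)^(88/44) ≈ 0.250000; accumulation ratio R = 1/(1−f) ≈ 1.33333.
Loading dose to hit Cmax,ss on first dose: D_load = D_maint·R ≈ 4350 × 1.33333 ≈ 5799.99 mg.

5800 mg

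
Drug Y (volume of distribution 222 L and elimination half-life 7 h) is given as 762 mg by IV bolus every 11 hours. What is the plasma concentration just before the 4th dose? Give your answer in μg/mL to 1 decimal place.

1.7 μg/mL

f = (1/2)^(τ/t½) = (1/2)^(11/7) ≈ 0.3365.
C₀ = D/Vd = 762/222 ≈ 3.432 μg/mL.
Before the 4th dose, 3 doses have been given. Superposition: Cmin = C₀·(f + f² + … + f^3).
≈ 3.432 × (0.3365 + 0.1132 + 0.0381) ≈ 3.432 × 0.4878 ≈ 1.674 μg/mL.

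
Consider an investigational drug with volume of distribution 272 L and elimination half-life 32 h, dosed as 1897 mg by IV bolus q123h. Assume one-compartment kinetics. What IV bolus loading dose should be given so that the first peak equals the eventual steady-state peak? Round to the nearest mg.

f = (1/2)^(123/32) ≈ 0.069649; accumulation ratio R = 1/(1−f) ≈ 1.07486.
Loading dose to hit Cmax,ss on first dose: D_load = D_maint·R ≈ 1897 × 1.07486 ≈ 2039.01 mg.

2039 mg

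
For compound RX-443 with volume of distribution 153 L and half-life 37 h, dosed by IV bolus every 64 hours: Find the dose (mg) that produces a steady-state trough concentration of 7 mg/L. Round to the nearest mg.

2481 mg

τ/t½ = 64/37 ≈ 1.7297, so f = (1/2)^(64/37) ≈ 0.301508.
Cmin,ss = (D/Vd)·f/(1−f), so D = Cmin,ss·Vd·(1−f)/f.
D = 7 × 153 × (1−f)/f ≈ 7 × 153 × 2.31666 ≈ 2481.14 mg.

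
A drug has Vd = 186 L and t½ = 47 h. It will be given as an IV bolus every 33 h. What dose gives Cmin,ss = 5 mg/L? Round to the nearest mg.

τ/t½ = 33/47 ≈ 0.70213, so f = (1/2)^(33/47) ≈ 0.614665.
Cmin,ss = (D/Vd)·f/(1−f), so D = Cmin,ss·Vd·(1−f)/f.
D = 5 × 186 × (1−f)/f ≈ 5 × 186 × 0.62690 ≈ 583.02 mg.

583 mg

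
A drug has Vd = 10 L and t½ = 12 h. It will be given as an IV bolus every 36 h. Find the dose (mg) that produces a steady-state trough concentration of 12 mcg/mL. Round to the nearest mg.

840 mg

τ/t½ = 36/12 ≈ 3, so f = (1/2)^(36/12) ≈ 0.125000.
Cmin,ss = (D/Vd)·f/(1−f), so D = Cmin,ss·Vd·(1−f)/f.
D = 12 × 10 × (1−f)/f ≈ 12 × 10 × 7.00000 ≈ 840.00 mg.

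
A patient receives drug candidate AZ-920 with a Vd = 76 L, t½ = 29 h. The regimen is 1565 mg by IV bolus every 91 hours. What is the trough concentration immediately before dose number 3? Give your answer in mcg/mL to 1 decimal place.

f = (1/2)^(τ/t½) = (1/2)^(91/29) ≈ 0.1136.
C₀ = D/Vd = 1565/76 ≈ 20.592 mcg/mL.
Before the 3rd dose, 2 doses have been given. Superposition: Cmin = C₀·(f + f²).
≈ 20.592 × (0.1136 + 0.0129) ≈ 20.592 × 0.1265 ≈ 2.605 mcg/mL.

2.6 mcg/mL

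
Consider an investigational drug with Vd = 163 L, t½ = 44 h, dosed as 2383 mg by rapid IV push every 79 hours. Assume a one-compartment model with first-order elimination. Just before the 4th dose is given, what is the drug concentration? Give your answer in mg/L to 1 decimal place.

5.8 mg/L

f = (1/2)^(τ/t½) = (1/2)^(79/44) ≈ 0.2881.
C₀ = D/Vd = 2383/163 ≈ 14.620 mg/L.
Before the 4th dose, 3 doses have been given. Superposition: Cmin = C₀·(f + f² + … + f^3).
≈ 14.620 × (0.2881 + 0.0830 + 0.0239) ≈ 14.620 × 0.3950 ≈ 5.775 mg/L.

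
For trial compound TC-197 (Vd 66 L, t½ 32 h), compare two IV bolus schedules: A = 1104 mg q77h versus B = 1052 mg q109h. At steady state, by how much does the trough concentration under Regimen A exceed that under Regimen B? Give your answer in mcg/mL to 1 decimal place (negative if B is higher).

2.2 mcg/mL

Regimen A: f = (1/2)^(77/32) ≈ 0.1886; Cmin,ss = (1104/66)·f/(1−f) ≈ 3.888 mcg/mL.
Regimen B: f = (1/2)^(109/32) ≈ 0.0943; Cmin,ss = (1052/66)·f/(1−f) ≈ 1.660 mcg/mL.
Difference ≈ 3.888 − 1.660 ≈ 2.228 mcg/mL.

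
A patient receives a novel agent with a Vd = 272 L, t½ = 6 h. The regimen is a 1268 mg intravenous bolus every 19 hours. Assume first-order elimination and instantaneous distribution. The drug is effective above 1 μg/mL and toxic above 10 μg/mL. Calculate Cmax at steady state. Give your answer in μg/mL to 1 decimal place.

k = ln2/t½ = ln2/6 ≈ 0.115525 h⁻¹; fraction remaining f = e^(−kτ) = e^(−0.115525×19) ≈ 0.1114.
At steady state, accumulation factor R = 1/(1 − e^(−kτ)) ≈ 1.1254.
Single-dose peak C₀ = D/Vd = 1268/272 ≈ 4.662 μg/mL.
Steady-state peak Cmax,ss = C₀·R ≈ 4.662 × 1.1254 ≈ 5.247 μg/mL.
Peak 5.2 μg/mL vs MTC 10 μg/mL: below toxic threshold.

5.2 μg/mL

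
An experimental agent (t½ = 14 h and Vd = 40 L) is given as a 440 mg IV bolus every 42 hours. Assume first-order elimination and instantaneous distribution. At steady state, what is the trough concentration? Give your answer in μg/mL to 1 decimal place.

1.6 μg/mL

The dosing interval is 3 half-lives, so f = 2^(−3) = 0.125.
Accumulation ratio R = 1/(1 − f) = 1/0.875 = 8/7.
Single-dose peak C₀ = D/Vd = 440/40 = 11 μg/mL.
Steady-state peak Cmax,ss = C₀·R = 11 × 8/7 ≈ 12.571 μg/mL.
Steady-state trough Cmin,ss = Cmax,ss·f ≈ 12.571 × 0.125 ≈ 1.571 μg/mL.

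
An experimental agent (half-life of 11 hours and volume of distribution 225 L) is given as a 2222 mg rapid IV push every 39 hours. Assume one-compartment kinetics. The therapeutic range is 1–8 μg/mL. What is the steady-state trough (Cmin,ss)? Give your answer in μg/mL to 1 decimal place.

0.9 μg/mL

τ/t½ = 39/11 ≈ 3.5455, so fraction remaining f = (1/2)^(39/11) ≈ 0.0856.
Each bolus raises the concentration by D/Vd = 2222/225 ≈ 9.876 μg/mL.
Steady-state trough Cmin,ss = C₀·f/(1−f) ≈ 9.876 × 0.0856/0.9144 ≈ 0.925 μg/mL.
Trough 0.9 μg/mL vs MEC 1 μg/mL: subtherapeutic.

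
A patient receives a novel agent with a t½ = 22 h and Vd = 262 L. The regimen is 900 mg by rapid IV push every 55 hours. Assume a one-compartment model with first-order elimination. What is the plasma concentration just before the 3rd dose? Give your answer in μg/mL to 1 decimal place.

f = (1/2)^(τ/t½) = (1/2)^(55/22) ≈ 0.1768.
C₀ = D/Vd = 900/262 ≈ 3.435 μg/mL.
Before the 3rd dose, 2 doses have been given. Superposition: Cmin = C₀·(f + f²).
≈ 3.435 × (0.1768 + 0.0313) ≈ 3.435 × 0.2081 ≈ 0.715 μg/mL.

0.7 μg/mL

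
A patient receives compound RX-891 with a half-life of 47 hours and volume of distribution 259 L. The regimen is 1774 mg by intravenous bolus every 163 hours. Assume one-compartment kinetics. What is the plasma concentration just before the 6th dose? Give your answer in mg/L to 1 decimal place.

0.7 mg/L

f = (1/2)^(τ/t½) = (1/2)^(163/47) ≈ 0.0904.
C₀ = D/Vd = 1774/259 ≈ 6.849 mg/L.
Before the 6th dose, 5 doses have been given. Superposition: Cmin = C₀·(f + f² + … + f^5).
≈ 6.849 × (0.0904 + 0.0082 + 0.0007 + 0.0001 + 0.0000) ≈ 6.849 × 0.0994 ≈ 0.681 mg/L.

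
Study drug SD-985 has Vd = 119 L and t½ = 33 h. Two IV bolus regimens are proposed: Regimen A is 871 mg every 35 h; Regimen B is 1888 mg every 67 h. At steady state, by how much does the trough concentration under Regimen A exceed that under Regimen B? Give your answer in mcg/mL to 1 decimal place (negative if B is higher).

Regimen A: f = (1/2)^(35/33) ≈ 0.4794; Cmin,ss = (871/119)·f/(1−f) ≈ 6.740 mcg/mL.
Regimen B: f = (1/2)^(67/33) ≈ 0.2448; Cmin,ss = (1888/119)·f/(1−f) ≈ 5.143 mcg/mL.
Difference ≈ 6.740 − 5.143 ≈ 1.597 mcg/mL.

1.6 mcg/mL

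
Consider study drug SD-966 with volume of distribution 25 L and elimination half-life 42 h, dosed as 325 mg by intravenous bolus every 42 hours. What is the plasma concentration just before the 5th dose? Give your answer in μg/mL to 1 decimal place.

12.2 μg/mL

f = (1/2)^(τ/t½) = (1/2)^(42/42) ≈ 0.5000.
C₀ = D/Vd = 325/25 ≈ 13.000 μg/mL.
Before the 5th dose, 4 doses have been given. Superposition: Cmin = C₀·(f + f² + … + f^4).
≈ 13.000 × (0.5000 + 0.2500 + 0.1250 + 0.0625) ≈ 13.000 × 0.9375 ≈ 12.188 μg/mL.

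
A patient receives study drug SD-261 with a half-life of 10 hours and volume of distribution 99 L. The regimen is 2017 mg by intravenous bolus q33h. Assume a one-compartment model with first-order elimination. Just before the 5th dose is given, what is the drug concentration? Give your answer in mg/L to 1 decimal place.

2.3 mg/L

f = (1/2)^(τ/t½) = (1/2)^(33/10) ≈ 0.1015.
C₀ = D/Vd = 2017/99 ≈ 20.374 mg/L.
Before the 5th dose, 4 doses have been given. Superposition: Cmin = C₀·(f + f² + … + f^4).
≈ 20.374 × (0.1015 + 0.0103 + 0.0010 + 0.0001) ≈ 20.374 × 0.1129 ≈ 2.300 mg/L.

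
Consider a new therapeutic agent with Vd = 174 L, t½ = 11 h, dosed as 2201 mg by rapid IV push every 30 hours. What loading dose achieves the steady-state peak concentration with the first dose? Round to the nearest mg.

2592 mg

f = (1/2)^(30/11) ≈ 0.151011; accumulation ratio R = 1/(1−f) ≈ 1.17787.
Loading dose to hit Cmax,ss on first dose: D_load = D_maint·R ≈ 2201 × 1.17787 ≈ 2592.49 mg.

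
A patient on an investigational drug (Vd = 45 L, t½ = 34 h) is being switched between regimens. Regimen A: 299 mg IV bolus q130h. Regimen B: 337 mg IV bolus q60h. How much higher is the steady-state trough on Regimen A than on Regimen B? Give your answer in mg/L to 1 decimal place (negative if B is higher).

-2.6 mg/L

Regimen A: f = (1/2)^(130/34) ≈ 0.0706; Cmin,ss = (299/45)·f/(1−f) ≈ 0.505 mg/L.
Regimen B: f = (1/2)^(60/34) ≈ 0.2943; Cmin,ss = (337/45)·f/(1−f) ≈ 3.123 mg/L.
Difference ≈ 0.505 − 3.123 ≈ -2.618 mg/L.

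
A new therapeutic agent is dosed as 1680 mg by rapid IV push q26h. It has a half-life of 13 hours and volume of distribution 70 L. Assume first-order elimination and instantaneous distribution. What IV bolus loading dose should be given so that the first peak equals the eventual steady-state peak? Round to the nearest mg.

2240 mg

f = (1/2)^(26/13) ≈ 0.250000; accumulation ratio R = 1/(1−f) ≈ 1.33333.
Loading dose to hit Cmax,ss on first dose: D_load = D_maint·R ≈ 1680 × 1.33333 ≈ 2239.99 mg.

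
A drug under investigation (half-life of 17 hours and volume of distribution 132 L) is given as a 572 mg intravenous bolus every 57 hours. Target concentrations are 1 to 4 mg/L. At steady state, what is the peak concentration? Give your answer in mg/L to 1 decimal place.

4.8 mg/L

k = ln2/t½ = ln2/17 ≈ 0.040773 h⁻¹; fraction remaining f = e^(−kτ) = e^(−0.040773×57) ≈ 0.0979.
At steady state, accumulation factor R = 1/(1 − e^(−kτ)) ≈ 1.1085.
Single-dose peak C₀ = D/Vd = 572/132 ≈ 4.333 mg/L.
Cmax,ss = C₀/(1 − f) ≈ 4.333/0.9021 ≈ 4.803 mg/L.
Peak 4.8 mg/L vs MTC 4 mg/L: exceeds toxic threshold.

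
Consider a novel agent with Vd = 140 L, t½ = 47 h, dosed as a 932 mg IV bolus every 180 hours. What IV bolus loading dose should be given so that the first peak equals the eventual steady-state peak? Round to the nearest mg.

1003 mg

f = (1/2)^(180/47) ≈ 0.070327; accumulation ratio R = 1/(1−f) ≈ 1.07565.
Loading dose to hit Cmax,ss on first dose: D_load = D_maint·R ≈ 932 × 1.07565 ≈ 1002.51 mg.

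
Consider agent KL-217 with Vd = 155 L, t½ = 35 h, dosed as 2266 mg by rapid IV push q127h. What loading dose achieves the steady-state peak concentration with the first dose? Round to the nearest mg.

f = (1/2)^(127/35) ≈ 0.080852; accumulation ratio R = 1/(1−f) ≈ 1.08796.
Loading dose to hit Cmax,ss on first dose: D_load = D_maint·R ≈ 2266 × 1.08796 ≈ 2465.32 mg.

2465 mg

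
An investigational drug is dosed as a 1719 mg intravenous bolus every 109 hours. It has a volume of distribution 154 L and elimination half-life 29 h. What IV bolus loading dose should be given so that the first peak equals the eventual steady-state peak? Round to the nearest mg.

f = (1/2)^(109/29) ≈ 0.073883; accumulation ratio R = 1/(1−f) ≈ 1.07978.
Loading dose to hit Cmax,ss on first dose: D_load = D_maint·R ≈ 1719 × 1.07978 ≈ 1856.14 mg.

1856 mg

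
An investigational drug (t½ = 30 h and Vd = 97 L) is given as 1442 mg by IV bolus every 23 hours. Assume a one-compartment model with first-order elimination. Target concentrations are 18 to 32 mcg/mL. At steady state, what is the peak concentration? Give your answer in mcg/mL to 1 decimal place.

36.1 mcg/mL

τ/t½ = 23/30 ≈ 0.76667, so fraction remaining f = (1/2)^(23/30) ≈ 0.5878.
Accumulation ratio R = 1/(1 − f) ≈ 1/0.4122 ≈ 2.4260.
Single-dose peak C₀ = D/Vd = 1442/97 ≈ 14.866 mcg/mL.
Cmax,ss = C₀/(1 − f) ≈ 14.866/0.4122 ≈ 36.065 mcg/mL.
Peak 36.1 mcg/mL vs MTC 32 mcg/mL: exceeds toxic threshold.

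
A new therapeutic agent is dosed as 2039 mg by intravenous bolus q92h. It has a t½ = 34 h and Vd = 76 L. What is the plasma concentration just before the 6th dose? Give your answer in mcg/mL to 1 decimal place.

4.9 mcg/mL

f = (1/2)^(τ/t½) = (1/2)^(92/34) ≈ 0.1533.
C₀ = D/Vd = 2039/76 ≈ 26.829 mcg/mL.
Before the 6th dose, 5 doses have been given. Superposition: Cmin = C₀·(f + f² + … + f^5).
≈ 26.829 × (0.1533 + 0.0235 + 0.0036 + 0.0006 + 0.0001) ≈ 26.829 × 0.1811 ≈ 4.859 mcg/mL.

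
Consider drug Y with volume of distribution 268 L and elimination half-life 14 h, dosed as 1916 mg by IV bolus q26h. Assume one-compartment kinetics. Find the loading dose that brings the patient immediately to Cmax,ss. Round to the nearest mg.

2646 mg

f = (1/2)^(26/14) ≈ 0.276022; accumulation ratio R = 1/(1−f) ≈ 1.38126.
Loading dose to hit Cmax,ss on first dose: D_load = D_maint·R ≈ 1916 × 1.38126 ≈ 2646.49 mg.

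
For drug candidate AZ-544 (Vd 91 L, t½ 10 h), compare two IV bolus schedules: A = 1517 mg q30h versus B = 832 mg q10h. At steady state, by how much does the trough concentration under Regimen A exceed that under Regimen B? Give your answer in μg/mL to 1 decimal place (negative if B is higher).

-6.8 μg/mL

Regimen A: f = (1/2)^(30/10) ≈ 0.1250; Cmin,ss = (1517/91)·f/(1−f) ≈ 2.381 μg/mL.
Regimen B: f = (1/2)^(10/10) ≈ 0.5000; Cmin,ss = (832/91)·f/(1−f) ≈ 9.143 μg/mL.
Difference ≈ 2.381 − 9.143 ≈ -6.762 μg/mL.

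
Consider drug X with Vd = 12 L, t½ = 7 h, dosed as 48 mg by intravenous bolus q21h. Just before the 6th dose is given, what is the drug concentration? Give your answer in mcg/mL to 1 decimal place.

f = (1/2)^(τ/t½) = (1/2)^(21/7) ≈ 0.1250.
C₀ = D/Vd = 48/12 ≈ 4.000 mcg/mL.
Before the 6th dose, 5 doses have been given. Superposition: Cmin = C₀·(f + f² + … + f^5).
≈ 4.000 × (0.1250 + 0.0156 + 0.0020 + 0.0002 + 0.0000) ≈ 4.000 × 0.1428 ≈ 0.571 mcg/mL.

0.6 mcg/mL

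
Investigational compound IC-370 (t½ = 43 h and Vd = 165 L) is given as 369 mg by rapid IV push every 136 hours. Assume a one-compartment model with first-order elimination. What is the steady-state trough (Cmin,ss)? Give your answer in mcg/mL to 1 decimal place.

k = ln2/t½ = ln2/43 ≈ 0.016120 h⁻¹; fraction remaining f = e^(−kτ) = e^(−0.016120×136) ≈ 0.1117.
At steady state, accumulation factor R = 1/(1 − e^(−kτ)) ≈ 1.1257.
Each bolus raises the concentration by D/Vd = 369/165 ≈ 2.236 mcg/mL.
Steady-state peak Cmax,ss = C₀·R ≈ 2.236 × 1.1257 ≈ 2.517 mcg/mL.
Steady-state trough Cmin,ss = Cmax,ss·f ≈ 2.517 × 0.1117 ≈ 0.281 mcg/mL.

0.3 mcg/mL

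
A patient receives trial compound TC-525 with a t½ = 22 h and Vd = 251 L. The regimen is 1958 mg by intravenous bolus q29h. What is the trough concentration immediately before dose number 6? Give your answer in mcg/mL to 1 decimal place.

f = (1/2)^(τ/t½) = (1/2)^(29/22) ≈ 0.4010.
C₀ = D/Vd = 1958/251 ≈ 7.801 mcg/mL.
Before the 6th dose, 5 doses have been given. Superposition: Cmin = C₀·(f + f² + … + f^5).
≈ 7.801 × (0.4010 + 0.1608 + 0.0645 + 0.0259 + 0.0104) ≈ 7.801 × 0.6626 ≈ 5.169 mcg/mL.

5.2 mcg/mL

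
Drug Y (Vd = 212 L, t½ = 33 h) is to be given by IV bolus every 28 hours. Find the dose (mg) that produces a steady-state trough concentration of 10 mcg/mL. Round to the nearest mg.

1697 mg

τ/t½ = 28/33 ≈ 0.84848, so f = (1/2)^(28/33) ≈ 0.555368.
Cmin,ss = (D/Vd)·f/(1−f), so D = Cmin,ss·Vd·(1−f)/f.
D = 10 × 212 × (1−f)/f ≈ 10 × 212 × 0.80061 ≈ 1697.29 mg.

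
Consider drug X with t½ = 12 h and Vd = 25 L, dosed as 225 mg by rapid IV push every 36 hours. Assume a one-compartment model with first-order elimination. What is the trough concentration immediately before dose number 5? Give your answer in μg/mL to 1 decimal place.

1.3 μg/mL

f = (1/2)^(τ/t½) = (1/2)^(36/12) ≈ 0.1250.
C₀ = D/Vd = 225/25 ≈ 9.000 μg/mL.
Before the 5th dose, 4 doses have been given. Superposition: Cmin = C₀·(f + f² + … + f^4).
≈ 9.000 × (0.1250 + 0.0156 + 0.0020 + 0.0002) ≈ 9.000 × 0.1428 ≈ 1.285 μg/mL.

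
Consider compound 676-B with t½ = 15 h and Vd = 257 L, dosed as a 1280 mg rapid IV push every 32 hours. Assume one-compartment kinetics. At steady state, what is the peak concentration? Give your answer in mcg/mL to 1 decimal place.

6.5 mcg/mL

k = ln2/t½ = ln2/15 ≈ 0.046210 h⁻¹; fraction remaining f = e^(−kτ) = e^(−0.046210×32) ≈ 0.2279.
At steady state, accumulation factor R = 1/(1 − e^(−kτ)) ≈ 1.2952.
Each bolus raises the concentration by D/Vd = 1280/257 ≈ 4.981 mcg/mL.
Steady-state peak Cmax,ss = C₀·R ≈ 4.981 × 1.2952 ≈ 6.451 mcg/mL.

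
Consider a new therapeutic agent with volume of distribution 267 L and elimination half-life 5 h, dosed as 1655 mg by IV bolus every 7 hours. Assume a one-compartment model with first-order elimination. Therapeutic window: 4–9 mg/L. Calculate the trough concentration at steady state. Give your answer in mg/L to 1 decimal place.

τ/t½ = 7/5 ≈ 1.4, so fraction remaining f = (1/2)^(7/5) ≈ 0.3789.
Each bolus raises the concentration by D/Vd = 1655/267 ≈ 6.199 mg/L.
Steady-state trough Cmin,ss = C₀·f/(1−f) ≈ 6.199 × 0.3789/0.6211 ≈ 3.782 mg/L.
Trough 3.8 mg/L vs MEC 4 mg/L: subtherapeutic.

3.8 mg/L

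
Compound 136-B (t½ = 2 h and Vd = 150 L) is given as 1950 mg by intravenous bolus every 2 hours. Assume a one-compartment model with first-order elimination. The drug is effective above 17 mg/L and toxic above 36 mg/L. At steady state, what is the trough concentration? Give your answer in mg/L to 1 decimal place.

13.0 mg/L

The dosing interval is 1 half-life, so f = 2^(−1) = 0.5.
At steady state, R = 1/(1 − 0.5) = 2/1.
Single-dose peak C₀ = D/Vd = 1950/150 = 13 mg/L.
Steady-state peak Cmax,ss = C₀·R = 13 × 2/1 ≈ 26.000 mg/L.
Steady-state trough Cmin,ss = Cmax,ss·f ≈ 26.000 × 0.5 ≈ 13.000 mg/L.
Trough 13.0 mg/L vs MEC 17 mg/L: subtherapeutic.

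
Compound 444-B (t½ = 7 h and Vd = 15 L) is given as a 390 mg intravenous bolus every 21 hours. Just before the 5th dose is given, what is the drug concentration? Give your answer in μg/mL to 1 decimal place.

3.7 μg/mL

f = (1/2)^(τ/t½) = (1/2)^(21/7) ≈ 0.1250.
C₀ = D/Vd = 390/15 ≈ 26.000 μg/mL.
Before the 5th dose, 4 doses have been given. Superposition: Cmin = C₀·(f + f² + … + f^4).
≈ 26.000 × (0.1250 + 0.0156 + 0.0020 + 0.0002) ≈ 26.000 × 0.1428 ≈ 3.713 μg/mL.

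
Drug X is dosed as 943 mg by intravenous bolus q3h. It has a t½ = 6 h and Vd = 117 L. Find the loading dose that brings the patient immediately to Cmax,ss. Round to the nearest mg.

f = (1/2)^(3/6) ≈ 0.707107; accumulation ratio R = 1/(1−f) ≈ 3.41422.
Loading dose to hit Cmax,ss on first dose: D_load = D_maint·R ≈ 943 × 3.41422 ≈ 3219.61 mg.

3220 mg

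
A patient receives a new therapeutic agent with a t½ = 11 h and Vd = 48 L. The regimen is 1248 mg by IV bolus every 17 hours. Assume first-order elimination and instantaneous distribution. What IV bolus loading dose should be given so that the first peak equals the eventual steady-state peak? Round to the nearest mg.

f = (1/2)^(17/11) ≈ 0.342588; accumulation ratio R = 1/(1−f) ≈ 1.52112.
Loading dose to hit Cmax,ss on first dose: D_load = D_maint·R ≈ 1248 × 1.52112 ≈ 1898.36 mg.

1898 mg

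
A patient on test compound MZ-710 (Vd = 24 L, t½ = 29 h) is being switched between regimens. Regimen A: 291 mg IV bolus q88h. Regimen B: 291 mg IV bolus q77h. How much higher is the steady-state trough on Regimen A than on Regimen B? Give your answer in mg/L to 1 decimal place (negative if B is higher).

-0.6 mg/L

Regimen A: f = (1/2)^(88/29) ≈ 0.1220; Cmin,ss = (291/24)·f/(1−f) ≈ 1.685 mg/L.
Regimen B: f = (1/2)^(77/29) ≈ 0.1587; Cmin,ss = (291/24)·f/(1−f) ≈ 2.287 mg/L.
Difference ≈ 1.685 − 2.287 ≈ -0.602 mg/L.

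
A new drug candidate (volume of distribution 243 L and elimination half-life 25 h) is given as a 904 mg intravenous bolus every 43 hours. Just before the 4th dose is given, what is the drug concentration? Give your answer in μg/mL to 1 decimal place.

f = (1/2)^(τ/t½) = (1/2)^(43/25) ≈ 0.3035.
C₀ = D/Vd = 904/243 ≈ 3.720 μg/mL.
Before the 4th dose, 3 doses have been given. Superposition: Cmin = C₀·(f + f² + … + f^3).
≈ 3.720 × (0.3035 + 0.0921 + 0.0280) ≈ 3.720 × 0.4236 ≈ 1.576 μg/mL.

1.6 μg/mL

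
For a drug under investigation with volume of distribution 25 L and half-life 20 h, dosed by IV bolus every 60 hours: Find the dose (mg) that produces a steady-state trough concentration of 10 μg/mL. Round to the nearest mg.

τ/t½ = 60/20 ≈ 3, so f = (1/2)^(60/20) ≈ 0.125000.
Cmin,ss = (D/Vd)·f/(1−f), so D = Cmin,ss·Vd·(1−f)/f.
D = 10 × 25 × (1−f)/f ≈ 10 × 25 × 7.00000 ≈ 1750.00 mg.

1750 mg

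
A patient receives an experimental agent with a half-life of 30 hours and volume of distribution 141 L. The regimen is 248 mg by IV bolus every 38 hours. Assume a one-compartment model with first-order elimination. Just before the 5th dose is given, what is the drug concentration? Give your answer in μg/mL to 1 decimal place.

f = (1/2)^(τ/t½) = (1/2)^(38/30) ≈ 0.4156.
C₀ = D/Vd = 248/141 ≈ 1.759 μg/mL.
Before the 5th dose, 4 doses have been given. Superposition: Cmin = C₀·(f + f² + … + f^4).
≈ 1.759 × (0.4156 + 0.1727 + 0.0718 + 0.0298) ≈ 1.759 × 0.6899 ≈ 1.214 μg/mL.

1.2 μg/mL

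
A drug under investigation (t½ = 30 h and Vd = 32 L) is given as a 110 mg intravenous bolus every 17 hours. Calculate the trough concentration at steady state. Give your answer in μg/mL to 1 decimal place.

7.1 μg/mL

Over one 17-h interval, 17/30 ≈ 0.56667 half-lives elapse, leaving f ≈ 0.6752 of each dose.
Each bolus raises the concentration by D/Vd = 110/32 ≈ 3.438 μg/mL.
Steady-state trough Cmin,ss = C₀·f/(1−f) ≈ 3.438 × 0.6752/0.3248 ≈ 7.147 μg/mL.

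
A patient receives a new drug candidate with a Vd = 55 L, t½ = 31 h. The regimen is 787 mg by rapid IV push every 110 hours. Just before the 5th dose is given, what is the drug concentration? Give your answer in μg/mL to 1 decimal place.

f = (1/2)^(τ/t½) = (1/2)^(110/31) ≈ 0.0855.
C₀ = D/Vd = 787/55 ≈ 14.309 μg/mL.
Before the 5th dose, 4 doses have been given. Superposition: Cmin = C₀·(f + f² + … + f^4).
≈ 14.309 × (0.0855 + 0.0073 + 0.0006 + 0.0001) ≈ 14.309 × 0.0935 ≈ 1.338 μg/mL.

1.3 μg/mL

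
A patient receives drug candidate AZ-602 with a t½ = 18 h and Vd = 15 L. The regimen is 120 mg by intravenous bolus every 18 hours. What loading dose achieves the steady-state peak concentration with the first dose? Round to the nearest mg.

f = (1/2)^(18/18) ≈ 0.500000; accumulation ratio R = 1/(1−f) ≈ 2.00000.
Loading dose to hit Cmax,ss on first dose: D_load = D_maint·R ≈ 120 × 2.00000 ≈ 240.00 mg.

240 mg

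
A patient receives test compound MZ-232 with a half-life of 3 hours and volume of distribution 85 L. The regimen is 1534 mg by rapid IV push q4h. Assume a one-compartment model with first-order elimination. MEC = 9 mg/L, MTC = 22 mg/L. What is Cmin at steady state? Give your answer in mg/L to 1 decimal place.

11.9 mg/L

k = ln2/t½ = ln2/3 ≈ 0.231049 h⁻¹; fraction remaining f = e^(−kτ) = e^(−0.231049×4) ≈ 0.3969.
Accumulation ratio R = 1/(1 − f) ≈ 1/0.6031 ≈ 1.6581.
Single-dose peak C₀ = D/Vd = 1534/85 ≈ 18.047 mg/L.
Cmax,ss = C₀/(1 − f) ≈ 18.047/0.6031 ≈ 29.924 mg/L.
One interval later, Cmin,ss = Cmax,ss·e^(−kτ) ≈ 29.924 × 0.3969 ≈ 11.877 mg/L.
Trough 11.9 mg/L vs MEC 9 mg/L: adequate.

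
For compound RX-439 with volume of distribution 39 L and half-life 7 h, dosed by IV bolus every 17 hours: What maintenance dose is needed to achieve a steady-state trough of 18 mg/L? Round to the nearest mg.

3077 mg

τ/t½ = 17/7 ≈ 2.4286, so f = (1/2)^(17/7) ≈ 0.185749.
Cmin,ss = (D/Vd)·f/(1−f), so D = Cmin,ss·Vd·(1−f)/f.
D = 18 × 39 × (1−f)/f ≈ 18 × 39 × 4.38361 ≈ 3077.29 mg.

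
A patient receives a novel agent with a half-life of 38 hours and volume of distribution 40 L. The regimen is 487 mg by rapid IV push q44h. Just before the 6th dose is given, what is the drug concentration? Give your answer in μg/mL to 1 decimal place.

f = (1/2)^(τ/t½) = (1/2)^(44/38) ≈ 0.4482.
C₀ = D/Vd = 487/40 ≈ 12.175 μg/mL.
Before the 6th dose, 5 doses have been given. Superposition: Cmin = C₀·(f + f² + … + f^5).
≈ 12.175 × (0.4482 + 0.2009 + 0.0900 + 0.0404 + 0.0181) ≈ 12.175 × 0.7976 ≈ 9.711 μg/mL.

9.7 μg/mL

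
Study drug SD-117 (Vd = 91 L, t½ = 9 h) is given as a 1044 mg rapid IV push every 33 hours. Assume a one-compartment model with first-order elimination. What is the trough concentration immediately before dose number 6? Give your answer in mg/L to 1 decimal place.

1.0 mg/L

f = (1/2)^(τ/t½) = (1/2)^(33/9) ≈ 0.0787.
C₀ = D/Vd = 1044/91 ≈ 11.473 mg/L.
Before the 6th dose, 5 doses have been given. Superposition: Cmin = C₀·(f + f² + … + f^5).
≈ 11.473 × (0.0787 + 0.0062 + 0.0005 + 0.0000 + 0.0000) ≈ 11.473 × 0.0854 ≈ 0.980 mg/L.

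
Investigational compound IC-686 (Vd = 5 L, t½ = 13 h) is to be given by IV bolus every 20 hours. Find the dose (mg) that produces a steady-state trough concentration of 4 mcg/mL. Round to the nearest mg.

τ/t½ = 20/13 ≈ 1.5385, so f = (1/2)^(20/13) ≈ 0.344252.
Cmin,ss = (D/Vd)·f/(1−f), so D = Cmin,ss·Vd·(1−f)/f.
D = 4 × 5 × (1−f)/f ≈ 4 × 5 × 1.90485 ≈ 38.10 mg.

38 mg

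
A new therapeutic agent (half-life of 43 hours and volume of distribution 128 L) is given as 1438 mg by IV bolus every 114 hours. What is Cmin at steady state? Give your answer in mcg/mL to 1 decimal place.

2.1 mcg/mL

τ/t½ = 114/43 ≈ 2.6512, so fraction remaining f = (1/2)^(114/43) ≈ 0.1592.
Accumulation ratio R = 1/(1 − f) ≈ 1/0.8408 ≈ 1.1893.
Each bolus raises the concentration by D/Vd = 1438/128 ≈ 11.234 mcg/mL.
Steady-state peak Cmax,ss = C₀·R ≈ 11.234 × 1.1893 ≈ 13.361 mcg/mL.
Steady-state trough Cmin,ss = Cmax,ss·f ≈ 13.361 × 0.1592 ≈ 2.127 mcg/mL.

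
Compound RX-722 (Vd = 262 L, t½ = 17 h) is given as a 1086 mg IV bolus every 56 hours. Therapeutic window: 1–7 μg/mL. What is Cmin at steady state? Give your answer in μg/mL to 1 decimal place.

k = ln2/t½ = ln2/17 ≈ 0.040773 h⁻¹; fraction remaining f = e^(−kτ) = e^(−0.040773×56) ≈ 0.1019.
Accumulation ratio R = 1/(1 − f) ≈ 1/0.8981 ≈ 1.1135.
Each bolus raises the concentration by D/Vd = 1086/262 ≈ 4.145 μg/mL.
Cmax,ss = C₀/(1 − f) ≈ 4.145/0.8981 ≈ 4.615 μg/mL.
One interval later, Cmin,ss = Cmax,ss·e^(−kτ) ≈ 4.615 × 0.1019 ≈ 0.470 μg/mL.
Trough 0.5 μg/mL vs MEC 1 μg/mL: subtherapeutic.

0.5 μg/mL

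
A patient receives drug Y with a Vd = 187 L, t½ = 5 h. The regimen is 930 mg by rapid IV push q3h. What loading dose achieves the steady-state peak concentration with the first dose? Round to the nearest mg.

2733 mg

f = (1/2)^(3/5) ≈ 0.659754; accumulation ratio R = 1/(1−f) ≈ 2.93905.
Loading dose to hit Cmax,ss on first dose: D_load = D_maint·R ≈ 930 × 2.93905 ≈ 2733.32 mg.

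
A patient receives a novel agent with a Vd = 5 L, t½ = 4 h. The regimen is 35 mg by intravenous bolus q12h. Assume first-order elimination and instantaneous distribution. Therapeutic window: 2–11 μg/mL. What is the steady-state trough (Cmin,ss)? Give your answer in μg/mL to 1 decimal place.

1.0 μg/mL

τ = 12 h = 3 half-lives, so f = (1/2)^3 = 0.125.
Accumulation ratio R = 1/(1 − f) = 1/0.875 = 8/7.
Single-dose peak C₀ = D/Vd = 35/5 = 7 μg/mL.
Steady-state peak Cmax,ss = C₀·R = 7 × 8/7 ≈ 8.000 μg/mL.
Steady-state trough Cmin,ss = Cmax,ss·f ≈ 8.000 × 0.125 ≈ 1.000 μg/mL.
Trough 1.0 μg/mL vs MEC 2 μg/mL: subtherapeutic.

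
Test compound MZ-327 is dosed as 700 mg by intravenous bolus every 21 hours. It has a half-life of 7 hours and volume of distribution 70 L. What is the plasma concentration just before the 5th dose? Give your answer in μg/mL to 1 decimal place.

f = (1/2)^(τ/t½) = (1/2)^(21/7) ≈ 0.1250.
C₀ = D/Vd = 700/70 ≈ 10.000 μg/mL.
Before the 5th dose, 4 doses have been given. Superposition: Cmin = C₀·(f + f² + … + f^4).
≈ 10.000 × (0.1250 + 0.0156 + 0.0020 + 0.0002) ≈ 10.000 × 0.1428 ≈ 1.428 μg/mL.

1.4 μg/mL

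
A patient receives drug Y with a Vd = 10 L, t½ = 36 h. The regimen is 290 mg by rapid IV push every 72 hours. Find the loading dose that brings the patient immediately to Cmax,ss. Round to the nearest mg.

387 mg

f = (1/2)^(72/36) ≈ 0.250000; accumulation ratio R = 1/(1−f) ≈ 1.33333.
Loading dose to hit Cmax,ss on first dose: D_load = D_maint·R ≈ 290 × 1.33333 ≈ 386.67 mg.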